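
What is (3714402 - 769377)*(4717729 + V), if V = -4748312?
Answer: -90067699575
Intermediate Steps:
(3714402 - 769377)*(4717729 + V) = (3714402 - 769377)*(4717729 - 4748312) = 2945025*(-30583) = -90067699575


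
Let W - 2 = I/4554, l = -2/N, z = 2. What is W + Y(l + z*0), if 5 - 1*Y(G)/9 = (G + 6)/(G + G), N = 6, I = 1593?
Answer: 31334/253 ≈ 123.85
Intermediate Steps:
l = -1/3 (l = -2/6 = -2*1/6 = -1/3 ≈ -0.33333)
W = 1189/506 (W = 2 + 1593/4554 = 2 + 1593*(1/4554) = 2 + 177/506 = 1189/506 ≈ 2.3498)
Y(G) = 45 - 9*(6 + G)/(2*G) (Y(G) = 45 - 9*(G + 6)/(G + G) = 45 - 9*(6 + G)/(2*G))
W + Y(l + z*0) = 1189/506 + (81/2 - 27/(-1/3 + 2*0)) = 1189/506 + (81/2 - 27/(-1/3 + 0)) = 1189/506 + (81/2 - 27/(-1/3)) = 1189/506 + (81/2 - 27*(-3)) = 1189/506 + (81/2 + 81) = 1189/506 + 243/2 = 31334/253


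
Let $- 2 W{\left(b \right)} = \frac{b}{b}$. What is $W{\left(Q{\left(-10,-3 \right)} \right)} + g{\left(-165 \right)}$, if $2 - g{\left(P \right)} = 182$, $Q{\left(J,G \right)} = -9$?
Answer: $- \frac{361}{2} \approx -180.5$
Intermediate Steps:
$W{\left(b \right)} = - \frac{1}{2}$ ($W{\left(b \right)} = - \frac{b \frac{1}{b}}{2} = \left(- \frac{1}{2}\right) 1 = - \frac{1}{2}$)
$g{\left(P \right)} = -180$ ($g{\left(P \right)} = 2 - 182 = -180$)
$W{\left(Q{\left(-10,-3 \right)} \right)} + g{\left(-165 \right)} = - \frac{1}{2} - 180 = - \frac{361}{2}$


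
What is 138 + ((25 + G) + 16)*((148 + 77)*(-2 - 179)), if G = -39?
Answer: -81312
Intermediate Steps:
138 + ((25 + G) + 16)*((148 + 77)*(-2 - 179)) = 138 + ((25 - 39) + 16)*((148 + 77)*(-2 - 179)) = 138 + (-14 + 16)*(225*(-181)) = 138 + 2*(-40725) = 138 - 81450 = -81312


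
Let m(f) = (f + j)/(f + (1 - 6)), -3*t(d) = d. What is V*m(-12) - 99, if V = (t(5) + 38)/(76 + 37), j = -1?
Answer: -569120/5763 ≈ -98.754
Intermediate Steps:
t(d) = -d/3
V = 109/339 (V = (-⅓*5 + 38)/(76 + 37) = (-5/3 + 38)/113 = (109/3)*(1/113) = 109/339 ≈ 0.32153)
m(f) = (-1 + f)/(-5 + f) (m(f) = (f - 1)/(f + (1 - 6)) = (-1 + f)/(f - 5) = (-1 + f)/(-5 + f))
V*m(-12) - 99 = 109*((-1 - 12)/(-5 - 12))/339 - 99 = 109*(-13/(-17))/339 - 99 = 109*(-1/17*(-13))/339 - 99 = (109/339)*(13/17) - 99 = 1417/5763 - 99 = -569120/5763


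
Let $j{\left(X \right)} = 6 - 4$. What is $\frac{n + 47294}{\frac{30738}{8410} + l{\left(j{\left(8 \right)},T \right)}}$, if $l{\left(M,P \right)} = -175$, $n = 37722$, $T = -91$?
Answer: $- \frac{178746140}{360253} \approx -496.17$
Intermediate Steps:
$j{\left(X \right)} = 2$ ($j{\left(X \right)} = 6 - 4 = 2$)
$\frac{n + 47294}{\frac{30738}{8410} + l{\left(j{\left(8 \right)},T \right)}} = \frac{37722 + 47294}{\frac{30738}{8410} - 175} = \frac{85016}{30738 \cdot \frac{1}{8410} - 175} = \frac{85016}{\frac{15369}{4205} - 175} = \frac{85016}{- \frac{720506}{4205}} = 85016 \left(- \frac{4205}{720506}\right) = - \frac{178746140}{360253}$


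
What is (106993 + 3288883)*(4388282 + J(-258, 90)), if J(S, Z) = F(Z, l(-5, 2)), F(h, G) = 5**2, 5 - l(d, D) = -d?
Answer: 14902146421932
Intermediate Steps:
l(d, D) = 5 + d (l(d, D) = 5 - (-1)*d = 5 + d)
F(h, G) = 25
J(S, Z) = 25
(106993 + 3288883)*(4388282 + J(-258, 90)) = (106993 + 3288883)*(4388282 + 25) = 3395876*4388307 = 14902146421932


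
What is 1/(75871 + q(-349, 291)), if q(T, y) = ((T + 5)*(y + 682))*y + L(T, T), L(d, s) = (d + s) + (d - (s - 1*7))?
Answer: -1/97326012 ≈ -1.0275e-8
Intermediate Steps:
L(d, s) = 7 + 2*d (L(d, s) = (d + s) + (d - (s - 7)) = (d + s) + (d - (-7 + s)) = (d + s) + (d + (7 - s)) = (d + s) + (7 + d - s) = 7 + 2*d)
q(T, y) = 7 + 2*T + y*(5 + T)*(682 + y) (q(T, y) = ((T + 5)*(y + 682))*y + (7 + 2*T) = ((5 + T)*(682 + y))*y + (7 + 2*T) = y*(5 + T)*(682 + y) + (7 + 2*T) = 7 + 2*T + y*(5 + T)*(682 + y))
1/(75871 + q(-349, 291)) = 1/(75871 + (7 + 2*(-349) + 5*291² + 3410*291 - 349*291² + 682*(-349)*291)) = 1/(75871 + (7 - 698 + 5*84681 + 992310 - 349*84681 - 69263238)) = 1/(75871 + (7 - 698 + 423405 + 992310 - 29553669 - 69263238)) = 1/(75871 - 97401883) = 1/(-97326012) = -1/97326012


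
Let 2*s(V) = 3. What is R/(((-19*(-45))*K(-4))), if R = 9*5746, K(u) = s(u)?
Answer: 11492/285 ≈ 40.323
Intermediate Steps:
s(V) = 3/2 (s(V) = (½)*3 = 3/2)
K(u) = 3/2
R = 51714
R/(((-19*(-45))*K(-4))) = 51714/((-19*(-45)*(3/2))) = 51714/((855*(3/2))) = 51714/(2565/2) = 51714*(2/2565) = 11492/285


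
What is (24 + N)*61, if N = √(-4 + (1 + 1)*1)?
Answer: 1464 + 61*I*√2 ≈ 1464.0 + 86.267*I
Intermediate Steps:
N = I*√2 (N = √(-4 + 2*1) = √(-4 + 2) = √(-2) = I*√2 ≈ 1.4142*I)
(24 + N)*61 = (24 + I*√2)*61 = 1464 + 61*I*√2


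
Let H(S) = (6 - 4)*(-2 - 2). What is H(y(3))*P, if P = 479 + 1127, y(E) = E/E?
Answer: -12848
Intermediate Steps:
y(E) = 1
P = 1606
H(S) = -8 (H(S) = 2*(-4) = -8)
H(y(3))*P = -8*1606 = -12848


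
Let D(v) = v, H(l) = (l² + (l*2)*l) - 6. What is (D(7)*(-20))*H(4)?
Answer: -5880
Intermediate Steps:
H(l) = -6 + 3*l² (H(l) = (l² + (2*l)*l) - 6 = (l² + 2*l²) - 6 = 3*l² - 6 = -6 + 3*l²)
(D(7)*(-20))*H(4) = (7*(-20))*(-6 + 3*4²) = -140*(-6 + 3*16) = -140*(-6 + 48) = -140*42 = -5880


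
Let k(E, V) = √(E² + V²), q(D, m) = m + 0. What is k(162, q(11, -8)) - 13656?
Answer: -13656 + 2*√6577 ≈ -13494.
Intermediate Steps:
q(D, m) = m
k(162, q(11, -8)) - 13656 = √(162² + (-8)²) - 13656 = √(26244 + 64) - 13656 = √26308 - 13656 = 2*√6577 - 13656 = -13656 + 2*√6577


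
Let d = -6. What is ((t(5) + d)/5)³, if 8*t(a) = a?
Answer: -79507/64000 ≈ -1.2423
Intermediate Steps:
t(a) = a/8
((t(5) + d)/5)³ = (((⅛)*5 - 6)/5)³ = ((5/8 - 6)/5)³ = ((⅕)*(-43/8))³ = (-43/40)³ = -79507/64000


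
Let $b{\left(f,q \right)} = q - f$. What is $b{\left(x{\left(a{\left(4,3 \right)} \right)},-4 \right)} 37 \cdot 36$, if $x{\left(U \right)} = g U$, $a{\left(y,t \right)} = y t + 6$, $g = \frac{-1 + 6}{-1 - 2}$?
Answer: $34632$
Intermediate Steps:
$g = - \frac{5}{3}$ ($g = \frac{5}{-3} = 5 \left(- \frac{1}{3}\right) = - \frac{5}{3} \approx -1.6667$)
$a{\left(y,t \right)} = 6 + t y$ ($a{\left(y,t \right)} = t y + 6 = 6 + t y$)
$x{\left(U \right)} = - \frac{5 U}{3}$
$b{\left(x{\left(a{\left(4,3 \right)} \right)},-4 \right)} 37 \cdot 36 = \left(-4 - - \frac{5 \left(6 + 3 \cdot 4\right)}{3}\right) 37 \cdot 36 = \left(-4 - - \frac{5 \left(6 + 12\right)}{3}\right) 37 \cdot 36 = \left(-4 - \left(- \frac{5}{3}\right) 18\right) 37 \cdot 36 = \left(-4 - -30\right) 37 \cdot 36 = \left(-4 + 30\right) 37 \cdot 36 = 26 \cdot 37 \cdot 36 = 962 \cdot 36 = 34632$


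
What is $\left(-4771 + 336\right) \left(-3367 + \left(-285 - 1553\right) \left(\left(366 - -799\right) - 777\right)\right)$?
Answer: $3177726285$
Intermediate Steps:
$\left(-4771 + 336\right) \left(-3367 + \left(-285 - 1553\right) \left(\left(366 - -799\right) - 777\right)\right) = - 4435 \left(-3367 - 1838 \left(\left(366 + 799\right) - 777\right)\right) = - 4435 \left(-3367 - 1838 \left(1165 - 777\right)\right) = - 4435 \left(-3367 - 713144\right) = \left(-4435\right) \left(-716511\right) = 3177726285$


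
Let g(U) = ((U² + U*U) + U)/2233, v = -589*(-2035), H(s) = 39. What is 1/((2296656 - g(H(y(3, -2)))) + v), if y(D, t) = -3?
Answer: 2233/7804937062 ≈ 2.8610e-7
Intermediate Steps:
v = 1198615
g(U) = U/2233 + 2*U²/2233 (g(U) = ((U² + U²) + U)*(1/2233) = (2*U² + U)*(1/2233) = (U + 2*U²)*(1/2233) = U/2233 + 2*U²/2233)
1/((2296656 - g(H(y(3, -2)))) + v) = 1/((2296656 - 39*(1 + 2*39)/2233) + 1198615) = 1/((2296656 - 39*(1 + 78)/2233) + 1198615) = 1/((2296656 - 39*79/2233) + 1198615) = 1/((2296656 - 1*3081/2233) + 1198615) = 1/((2296656 - 3081/2233) + 1198615) = 1/(5128429767/2233 + 1198615) = 1/(7804937062/2233) = 2233/7804937062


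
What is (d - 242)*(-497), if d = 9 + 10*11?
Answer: 61131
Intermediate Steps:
d = 119 (d = 9 + 110 = 119)
(d - 242)*(-497) = (119 - 242)*(-497) = -123*(-497) = 61131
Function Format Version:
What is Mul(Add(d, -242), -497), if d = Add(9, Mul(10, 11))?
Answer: 61131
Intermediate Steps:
d = 119 (d = Add(9, 110) = 119)
Mul(Add(d, -242), -497) = Mul(Add(119, -242), -497) = Mul(-123, -497) = 61131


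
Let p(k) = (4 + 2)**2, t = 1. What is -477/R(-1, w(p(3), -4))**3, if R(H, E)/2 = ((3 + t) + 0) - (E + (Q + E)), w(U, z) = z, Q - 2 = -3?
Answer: -477/17576 ≈ -0.027139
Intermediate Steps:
Q = -1 (Q = 2 - 3 = -1)
p(k) = 36 (p(k) = 6**2 = 36)
R(H, E) = 10 - 4*E (R(H, E) = 2*(((3 + 1) + 0) - (E + (-1 + E))) = 2*((4 + 0) - (-1 + 2*E)) = 2*(4 + (1 - 2*E)) = 2*(5 - 2*E) = 10 - 4*E)
-477/R(-1, w(p(3), -4))**3 = -477/(10 - 4*(-4))**3 = -477/(10 + 16)**3 = -477/(26**3) = -477/17576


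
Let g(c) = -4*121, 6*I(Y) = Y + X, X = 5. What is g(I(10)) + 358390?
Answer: 357906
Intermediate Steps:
I(Y) = 5/6 + Y/6 (I(Y) = (Y + 5)/6 = (5 + Y)/6 = 5/6 + Y/6)
g(c) = -484
g(I(10)) + 358390 = -484 + 358390 = 357906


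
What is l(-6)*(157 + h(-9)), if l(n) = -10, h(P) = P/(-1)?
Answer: -1660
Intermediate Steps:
h(P) = -P (h(P) = P*(-1) = -P)
l(-6)*(157 + h(-9)) = -10*(157 - 1*(-9)) = -10*(157 + 9) = -10*166 = -1660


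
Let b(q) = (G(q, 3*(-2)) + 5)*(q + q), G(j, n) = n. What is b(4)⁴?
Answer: 4096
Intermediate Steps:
b(q) = -2*q (b(q) = (3*(-2) + 5)*(q + q) = (-6 + 5)*(2*q) = -2*q)
b(4)⁴ = (-2*4)⁴ = (-8)⁴ = 4096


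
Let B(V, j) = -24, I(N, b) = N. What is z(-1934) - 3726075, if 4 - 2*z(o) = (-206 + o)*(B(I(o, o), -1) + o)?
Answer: -5821133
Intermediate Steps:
z(o) = 2 - (-206 + o)*(-24 + o)/2
z(-1934) - 3726075 = (-2470 + 115*(-1934) - ½*(-1934)²) - 3726075 = (-2470 - 222410 - ½*3740356) - 3726075 = (-2470 - 222410 - 1870178) - 3726075 = -2095058 - 3726075 = -5821133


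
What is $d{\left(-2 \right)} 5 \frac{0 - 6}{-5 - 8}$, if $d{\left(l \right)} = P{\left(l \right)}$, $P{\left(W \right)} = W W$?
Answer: $\frac{120}{13} \approx 9.2308$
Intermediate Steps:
$P{\left(W \right)} = W^{2}$
$d{\left(l \right)} = l^{2}$
$d{\left(-2 \right)} 5 \frac{0 - 6}{-5 - 8} = \left(-2\right)^{2} \cdot 5 \frac{0 - 6}{-5 - 8} = 4 \cdot 5 \left(- \frac{6}{-13}\right) = 20 \left(\left(-6\right) \left(- \frac{1}{13}\right)\right) = 20 \cdot \frac{6}{13} = \frac{120}{13}$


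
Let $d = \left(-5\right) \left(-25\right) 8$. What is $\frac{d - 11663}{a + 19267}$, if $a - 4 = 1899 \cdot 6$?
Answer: $- \frac{10663}{30665} \approx -0.34773$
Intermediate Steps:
$d = 1000$ ($d = 125 \cdot 8 = 1000$)
$a = 11398$ ($a = 4 + 1899 \cdot 6 = 4 + 11394 = 11398$)
$\frac{d - 11663}{a + 19267} = \frac{1000 - 11663}{11398 + 19267} = - \frac{10663}{30665}$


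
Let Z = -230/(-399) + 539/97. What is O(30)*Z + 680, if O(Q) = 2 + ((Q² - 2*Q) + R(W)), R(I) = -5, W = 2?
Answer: 74999189/12901 ≈ 5813.4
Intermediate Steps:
Z = 237371/38703 (Z = -230*(-1/399) + 539*(1/97) = 230/399 + 539/97 = 237371/38703 ≈ 6.1331)
O(Q) = -3 + Q² - 2*Q (O(Q) = 2 + ((Q² - 2*Q) - 5) = 2 + (-5 + Q² - 2*Q) = -3 + Q² - 2*Q)
O(30)*Z + 680 = (-3 + 30² - 2*30)*(237371/38703) + 680 = (-3 + 900 - 60)*(237371/38703) + 680 = 837*(237371/38703) + 680 = 66226509/12901 + 680 = 74999189/12901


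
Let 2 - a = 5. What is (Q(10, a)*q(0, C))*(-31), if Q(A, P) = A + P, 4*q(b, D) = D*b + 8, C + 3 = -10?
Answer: -434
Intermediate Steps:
a = -3 (a = 2 - 1*5 = 2 - 5 = -3)
C = -13 (C = -3 - 10 = -13)
q(b, D) = 2 + D*b/4 (q(b, D) = (D*b + 8)/4 = (8 + D*b)/4 = 2 + D*b/4)
(Q(10, a)*q(0, C))*(-31) = ((10 - 3)*(2 + (¼)*(-13)*0))*(-31) = (7*(2 + 0))*(-31) = (7*2)*(-31) = 14*(-31) = -434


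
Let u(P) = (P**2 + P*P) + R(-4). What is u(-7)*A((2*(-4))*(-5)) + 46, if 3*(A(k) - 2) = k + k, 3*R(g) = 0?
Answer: 8566/3 ≈ 2855.3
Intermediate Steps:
R(g) = 0 (R(g) = (1/3)*0 = 0)
u(P) = 2*P**2 (u(P) = (P**2 + P*P) + 0 = (P**2 + P**2) + 0 = 2*P**2 + 0 = 2*P**2)
A(k) = 2 + 2*k/3 (A(k) = 2 + (k + k)/3 = 2 + (2*k)/3 = 2 + 2*k/3)
u(-7)*A((2*(-4))*(-5)) + 46 = (2*(-7)**2)*(2 + 2*((2*(-4))*(-5))/3) + 46 = (2*49)*(2 + 2*(-8*(-5))/3) + 46 = 98*(2 + (2/3)*40) + 46 = 98*(2 + 80/3) + 46 = 98*(86/3) + 46 = 8428/3 + 46 = 8566/3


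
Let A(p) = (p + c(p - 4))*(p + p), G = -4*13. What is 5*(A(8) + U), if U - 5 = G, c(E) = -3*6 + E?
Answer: -715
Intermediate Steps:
G = -52
c(E) = -18 + E
A(p) = 2*p*(-22 + 2*p) (A(p) = (p + (-18 + (p - 4)))*(p + p) = (p + (-18 + (-4 + p)))*(2*p) = (p + (-22 + p))*(2*p) = (-22 + 2*p)*(2*p) = 2*p*(-22 + 2*p))
U = -47 (U = 5 - 52 = -47)
5*(A(8) + U) = 5*(4*8*(-11 + 8) - 47) = 5*(4*8*(-3) - 47) = 5*(-96 - 47) = 5*(-143) = -715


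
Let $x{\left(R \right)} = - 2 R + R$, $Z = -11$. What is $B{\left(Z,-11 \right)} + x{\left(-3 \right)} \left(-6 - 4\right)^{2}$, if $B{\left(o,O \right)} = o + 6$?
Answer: $295$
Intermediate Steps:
$x{\left(R \right)} = - R$
$B{\left(o,O \right)} = 6 + o$
$B{\left(Z,-11 \right)} + x{\left(-3 \right)} \left(-6 - 4\right)^{2} = \left(6 - 11\right) + \left(-1\right) \left(-3\right) \left(-6 - 4\right)^{2} = -5 + 3 \left(-10\right)^{2} = -5 + 3 \cdot 100 = -5 + 300 = 295$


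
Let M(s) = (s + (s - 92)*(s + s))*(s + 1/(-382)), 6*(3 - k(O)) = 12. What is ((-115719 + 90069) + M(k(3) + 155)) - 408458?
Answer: 516690014/191 ≈ 2.7052e+6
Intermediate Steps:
k(O) = 1 (k(O) = 3 - 1/6*12 = 3 - 2 = 1)
M(s) = (-1/382 + s)*(s + 2*s*(-92 + s)) (M(s) = (s + (-92 + s)*(2*s))*(s - 1/382) = (s + 2*s*(-92 + s))*(-1/382 + s) = (-1/382 + s)*(s + 2*s*(-92 + s)))
((-115719 + 90069) + M(k(3) + 155)) - 408458 = ((-115719 + 90069) + (1 + 155)*(183 - 69908*(1 + 155) + 764*(1 + 155)**2)/382) - 408458 = (-25650 + (1/382)*156*(183 - 69908*156 + 764*156**2)) - 408458 = (-25650 + (1/382)*156*(183 - 10905648 + 764*24336)) - 408458 = (-25650 + (1/382)*156*(183 - 10905648 + 18592704)) - 408458 = (-25650 + (1/382)*156*7687239) - 408458 = (-25650 + 599604642/191) - 408458 = 594705492/191 - 408458 = 516690014/191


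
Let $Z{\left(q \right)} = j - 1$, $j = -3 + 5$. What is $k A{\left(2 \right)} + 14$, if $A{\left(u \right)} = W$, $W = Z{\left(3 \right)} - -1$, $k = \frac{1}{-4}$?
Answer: $\frac{27}{2} \approx 13.5$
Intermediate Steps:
$j = 2$
$k = - \frac{1}{4} \approx -0.25$
$Z{\left(q \right)} = 1$ ($Z{\left(q \right)} = 2 - 1 = 1$)
$W = 2$ ($W = 1 - -1 = 1 + 1 = 2$)
$A{\left(u \right)} = 2$
$k A{\left(2 \right)} + 14 = \left(- \frac{1}{4}\right) 2 + 14 = - \frac{1}{2} + 14 = \frac{27}{2}$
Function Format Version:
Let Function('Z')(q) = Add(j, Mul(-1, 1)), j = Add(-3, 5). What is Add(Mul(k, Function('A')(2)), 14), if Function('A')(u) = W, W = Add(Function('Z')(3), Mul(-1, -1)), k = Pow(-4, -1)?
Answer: Rational(27, 2) ≈ 13.500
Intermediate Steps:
j = 2
k = Rational(-1, 4) ≈ -0.25000
Function('Z')(q) = 1 (Function('Z')(q) = Add(2, Mul(-1, 1)) = Add(2, -1) = 1)
W = 2 (W = Add(1, Mul(-1, -1)) = Add(1, 1) = 2)
Function('A')(u) = 2
Add(Mul(k, Function('A')(2)), 14) = Add(Mul(Rational(-1, 4), 2), 14) = Add(Rational(-1, 2), 14) = Rational(27, 2)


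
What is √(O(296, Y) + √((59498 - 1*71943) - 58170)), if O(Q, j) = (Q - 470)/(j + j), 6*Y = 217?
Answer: √(-113274 + 47089*I*√70615)/217 ≈ 11.475 + 11.579*I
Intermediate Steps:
Y = 217/6 (Y = (⅙)*217 = 217/6 ≈ 36.167)
O(Q, j) = (-470 + Q)/(2*j) (O(Q, j) = (-470 + Q)/((2*j)) = (-470 + Q)*(1/(2*j)) = (-470 + Q)/(2*j))
√(O(296, Y) + √((59498 - 1*71943) - 58170)) = √((-470 + 296)/(2*(217/6)) + √((59498 - 1*71943) - 58170)) = √((½)*(6/217)*(-174) + √((59498 - 71943) - 58170)) = √(-522/217 + √(-12445 - 58170)) = √(-522/217 + √(-70615)) = √(-522/217 + I*√70615)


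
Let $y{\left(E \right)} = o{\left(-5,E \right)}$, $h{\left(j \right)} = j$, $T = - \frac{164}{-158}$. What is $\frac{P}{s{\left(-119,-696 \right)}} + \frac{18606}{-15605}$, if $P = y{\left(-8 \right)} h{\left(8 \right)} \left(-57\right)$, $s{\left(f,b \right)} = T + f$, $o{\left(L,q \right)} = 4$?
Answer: $\frac{2075228766}{145422995} \approx 14.27$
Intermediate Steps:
$T = \frac{82}{79}$ ($T = \left(-164\right) \left(- \frac{1}{158}\right) = \frac{82}{79} \approx 1.038$)
$y{\left(E \right)} = 4$
$s{\left(f,b \right)} = \frac{82}{79} + f$
$P = -1824$ ($P = 4 \cdot 8 \left(-57\right) = 32 \left(-57\right) = -1824$)
$\frac{P}{s{\left(-119,-696 \right)}} + \frac{18606}{-15605} = - \frac{1824}{\frac{82}{79} - 119} + \frac{18606}{-15605} = - \frac{1824}{- \frac{9319}{79}} + 18606 \left(- \frac{1}{15605}\right) = \left(-1824\right) \left(- \frac{79}{9319}\right) - \frac{18606}{15605} = \frac{144096}{9319} - \frac{18606}{15605} = \frac{2075228766}{145422995}$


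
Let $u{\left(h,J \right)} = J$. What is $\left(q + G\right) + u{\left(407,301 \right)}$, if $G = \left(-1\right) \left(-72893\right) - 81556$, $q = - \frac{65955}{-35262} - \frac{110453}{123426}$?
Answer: $- \frac{336937488550}{40298589} \approx -8361.0$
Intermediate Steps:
$q = \frac{39312668}{40298589}$ ($q = \left(-65955\right) \left(- \frac{1}{35262}\right) - \frac{110453}{123426} = \frac{21985}{11754} - \frac{110453}{123426} = \frac{39312668}{40298589} \approx 0.97553$)
$G = -8663$ ($G = 72893 - 81556 = -8663$)
$\left(q + G\right) + u{\left(407,301 \right)} = \left(\frac{39312668}{40298589} - 8663\right) + 301 = - \frac{349067363839}{40298589} + 301 = - \frac{336937488550}{40298589}$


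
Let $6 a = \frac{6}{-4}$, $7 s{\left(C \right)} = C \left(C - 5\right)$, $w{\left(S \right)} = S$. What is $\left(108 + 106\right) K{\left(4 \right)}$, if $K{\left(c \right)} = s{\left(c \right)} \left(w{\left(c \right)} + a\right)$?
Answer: $- \frac{3210}{7} \approx -458.57$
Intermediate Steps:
$s{\left(C \right)} = \frac{C \left(-5 + C\right)}{7}$ ($s{\left(C \right)} = \frac{C \left(C - 5\right)}{7} = \frac{C \left(-5 + C\right)}{7}$)
$a = - \frac{1}{4}$ ($a = \frac{6 \frac{1}{-4}}{6} = \frac{6 \left(- \frac{1}{4}\right)}{6} = \frac{1}{6} \left(- \frac{3}{2}\right) = - \frac{1}{4} \approx -0.25$)
$K{\left(c \right)} = \frac{c \left(-5 + c\right) \left(- \frac{1}{4} + c\right)}{7}$ ($K{\left(c \right)} = \frac{c \left(-5 + c\right)}{7} \left(c - \frac{1}{4}\right) = \frac{c \left(-5 + c\right)}{7} \left(- \frac{1}{4} + c\right) = \frac{c \left(-5 + c\right) \left(- \frac{1}{4} + c\right)}{7}$)
$\left(108 + 106\right) K{\left(4 \right)} = \left(108 + 106\right) \frac{1}{28} \cdot 4 \left(-1 + 4 \cdot 4\right) \left(-5 + 4\right) = 214 \cdot \frac{1}{28} \cdot 4 \left(-1 + 16\right) \left(-1\right) = 214 \cdot \frac{1}{28} \cdot 4 \cdot 15 \left(-1\right) = 214 \left(- \frac{15}{7}\right) = - \frac{3210}{7}$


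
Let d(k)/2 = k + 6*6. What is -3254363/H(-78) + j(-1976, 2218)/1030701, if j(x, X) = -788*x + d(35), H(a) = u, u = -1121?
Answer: 3356020853293/1155415821 ≈ 2904.6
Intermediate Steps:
d(k) = 72 + 2*k (d(k) = 2*(k + 6*6) = 2*(k + 36) = 2*(36 + k) = 72 + 2*k)
H(a) = -1121
j(x, X) = 142 - 788*x (j(x, X) = -788*x + (72 + 2*35) = -788*x + (72 + 70) = -788*x + 142 = 142 - 788*x)
-3254363/H(-78) + j(-1976, 2218)/1030701 = -3254363/(-1121) + (142 - 788*(-1976))/1030701 = -3254363*(-1/1121) + (142 + 1557088)*(1/1030701) = 3254363/1121 + 1557230*(1/1030701) = 3254363/1121 + 1557230/1030701 = 3356020853293/1155415821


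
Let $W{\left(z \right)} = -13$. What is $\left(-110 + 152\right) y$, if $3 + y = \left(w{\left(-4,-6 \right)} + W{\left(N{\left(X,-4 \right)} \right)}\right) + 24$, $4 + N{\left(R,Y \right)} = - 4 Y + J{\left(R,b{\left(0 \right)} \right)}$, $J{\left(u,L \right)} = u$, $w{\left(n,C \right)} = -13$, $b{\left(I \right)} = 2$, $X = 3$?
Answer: $-210$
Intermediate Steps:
$N{\left(R,Y \right)} = -4 + R - 4 Y$ ($N{\left(R,Y \right)} = -4 + \left(- 4 Y + R\right) = -4 + \left(R - 4 Y\right) = -4 + R - 4 Y$)
$y = -5$ ($y = -3 + \left(\left(-13 - 13\right) + 24\right) = -3 + \left(-26 + 24\right) = -3 - 2 = -5$)
$\left(-110 + 152\right) y = \left(-110 + 152\right) \left(-5\right) = 42 \left(-5\right) = -210$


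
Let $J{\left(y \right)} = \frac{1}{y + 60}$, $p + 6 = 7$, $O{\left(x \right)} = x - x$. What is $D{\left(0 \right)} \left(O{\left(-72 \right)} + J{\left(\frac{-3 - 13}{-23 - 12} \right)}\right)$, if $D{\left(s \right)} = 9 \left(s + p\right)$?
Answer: $\frac{315}{2116} \approx 0.14887$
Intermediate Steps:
$O{\left(x \right)} = 0$
$p = 1$ ($p = -6 + 7 = 1$)
$J{\left(y \right)} = \frac{1}{60 + y}$
$D{\left(s \right)} = 9 + 9 s$ ($D{\left(s \right)} = 9 \left(s + 1\right) = 9 \left(1 + s\right) = 9 + 9 s$)
$D{\left(0 \right)} \left(O{\left(-72 \right)} + J{\left(\frac{-3 - 13}{-23 - 12} \right)}\right) = \left(9 + 9 \cdot 0\right) \left(0 + \frac{1}{60 + \frac{-3 - 13}{-23 - 12}}\right) = \left(9 + 0\right) \left(0 + \frac{1}{60 - \frac{16}{-35}}\right) = 9 \left(0 + \frac{1}{60 - - \frac{16}{35}}\right) = 9 \left(0 + \frac{1}{60 + \frac{16}{35}}\right) = 9 \left(0 + \frac{1}{\frac{2116}{35}}\right) = 9 \left(0 + \frac{35}{2116}\right) = 9 \cdot \frac{35}{2116} = \frac{315}{2116}$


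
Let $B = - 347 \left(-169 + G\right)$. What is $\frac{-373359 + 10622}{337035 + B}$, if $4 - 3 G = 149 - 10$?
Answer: $- \frac{362737}{411293} \approx -0.88194$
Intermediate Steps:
$G = -45$ ($G = \frac{4}{3} - \frac{149 - 10}{3} = \frac{4}{3} - \frac{139}{3} = -45$)
$B = 74258$ ($B = - 347 \left(-169 - 45\right) = \left(-347\right) \left(-214\right) = 74258$)
$\frac{-373359 + 10622}{337035 + B} = \frac{-373359 + 10622}{337035 + 74258} = - \frac{362737}{411293}$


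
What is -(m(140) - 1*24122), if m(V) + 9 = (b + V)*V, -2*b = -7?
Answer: 4041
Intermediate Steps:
b = 7/2 (b = -½*(-7) = 7/2 ≈ 3.5000)
m(V) = -9 + V*(7/2 + V) (m(V) = -9 + (7/2 + V)*V = -9 + V*(7/2 + V))
-(m(140) - 1*24122) = -((-9 + 140² + (7/2)*140) - 1*24122) = -((-9 + 19600 + 490) - 24122) = -(20081 - 24122) = -1*(-4041) = 4041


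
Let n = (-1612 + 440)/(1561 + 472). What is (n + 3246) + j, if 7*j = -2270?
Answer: 41570712/14231 ≈ 2921.1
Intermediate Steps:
j = -2270/7 (j = (⅐)*(-2270) = -2270/7 ≈ -324.29)
n = -1172/2033 ≈ -0.57649
(n + 3246) + j = (-1172/2033 + 3246) - 2270/7 = 6597946/2033 - 2270/7 = 41570712/14231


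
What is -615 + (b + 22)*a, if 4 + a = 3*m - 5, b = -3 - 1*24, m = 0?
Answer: -570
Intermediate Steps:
b = -27 (b = -3 - 24 = -27)
a = -9 (a = -4 + (3*0 - 5) = -4 + (0 - 5) = -4 - 5 = -9)
-615 + (b + 22)*a = -615 + (-27 + 22)*(-9) = -615 - 5*(-9) = -615 + 45 = -570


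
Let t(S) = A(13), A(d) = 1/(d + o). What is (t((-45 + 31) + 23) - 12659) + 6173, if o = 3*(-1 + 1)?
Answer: -84317/13 ≈ -6485.9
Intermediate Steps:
o = 0 (o = 3*0 = 0)
A(d) = 1/d (A(d) = 1/(d + 0) = 1/d)
t(S) = 1/13
(t((-45 + 31) + 23) - 12659) + 6173 = (1/13 - 12659) + 6173 = -164566/13 + 6173 = -84317/13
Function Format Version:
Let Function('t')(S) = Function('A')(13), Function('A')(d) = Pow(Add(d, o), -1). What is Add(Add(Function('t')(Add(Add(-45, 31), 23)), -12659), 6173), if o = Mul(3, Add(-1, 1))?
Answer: Rational(-84317, 13) ≈ -6485.9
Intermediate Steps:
o = 0 (o = Mul(3, 0) = 0)
Function('A')(d) = Pow(d, -1) (Function('A')(d) = Pow(Add(d, 0), -1) = Pow(d, -1))
Function('t')(S) = Rational(1, 13) (Function('t')(S) = Pow(13, -1) = Rational(1, 13))
Add(Add(Function('t')(Add(Add(-45, 31), 23)), -12659), 6173) = Add(Add(Rational(1, 13), -12659), 6173) = Add(Rational(-164566, 13), 6173) = Rational(-84317, 13)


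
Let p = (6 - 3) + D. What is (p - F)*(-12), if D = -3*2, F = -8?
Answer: -60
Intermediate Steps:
D = -6
p = -3 (p = (6 - 3) - 6 = 3 - 6 = -3)
(p - F)*(-12) = (-3 - 1*(-8))*(-12) = (-3 + 8)*(-12) = 5*(-12) = -60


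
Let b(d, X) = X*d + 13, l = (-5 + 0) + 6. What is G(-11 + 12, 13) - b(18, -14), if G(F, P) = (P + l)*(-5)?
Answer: 169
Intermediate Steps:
l = 1 (l = -5 + 6 = 1)
b(d, X) = 13 + X*d
G(F, P) = -5 - 5*P (G(F, P) = (P + 1)*(-5) = (1 + P)*(-5) = -5 - 5*P)
G(-11 + 12, 13) - b(18, -14) = (-5 - 5*13) - (13 - 14*18) = (-5 - 65) - (13 - 252) = -70 - 1*(-239) = -70 + 239 = 169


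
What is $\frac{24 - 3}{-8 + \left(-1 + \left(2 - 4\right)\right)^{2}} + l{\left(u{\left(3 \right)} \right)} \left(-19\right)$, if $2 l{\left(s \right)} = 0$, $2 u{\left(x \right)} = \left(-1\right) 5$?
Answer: $21$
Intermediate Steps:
$u{\left(x \right)} = - \frac{5}{2}$ ($u{\left(x \right)} = \frac{\left(-1\right) 5}{2} = \frac{1}{2} \left(-5\right) = - \frac{5}{2}$)
$l{\left(s \right)} = 0$ ($l{\left(s \right)} = \frac{1}{2} \cdot 0 = 0$)
$\frac{24 - 3}{-8 + \left(-1 + \left(2 - 4\right)\right)^{2}} + l{\left(u{\left(3 \right)} \right)} \left(-19\right) = \frac{24 - 3}{-8 + \left(-1 + \left(2 - 4\right)\right)^{2}} + 0 \left(-19\right) = \frac{21}{-8 + \left(-1 - 2\right)^{2}} + 0 = \frac{21}{-8 + \left(-3\right)^{2}} + 0 = \frac{21}{-8 + 9} + 0 = \frac{21}{1} + 0 = 21 \cdot 1 + 0 = 21 + 0 = 21$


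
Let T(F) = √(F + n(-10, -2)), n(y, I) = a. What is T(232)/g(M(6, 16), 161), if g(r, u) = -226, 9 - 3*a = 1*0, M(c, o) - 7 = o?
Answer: -√235/226 ≈ -0.067831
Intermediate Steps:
M(c, o) = 7 + o
a = 3 (a = 3 - 0/3 = 3 - ⅓*0 = 3 + 0 = 3)
n(y, I) = 3
T(F) = √(3 + F) (T(F) = √(F + 3) = √(3 + F))
T(232)/g(M(6, 16), 161) = √(3 + 232)/(-226) = √235*(-1/226) = -√235/226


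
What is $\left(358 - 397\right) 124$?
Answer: $-4836$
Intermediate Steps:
$\left(358 - 397\right) 124 = \left(-39\right) 124 = -4836$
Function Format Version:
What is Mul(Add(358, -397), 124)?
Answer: -4836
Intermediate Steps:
Mul(Add(358, -397), 124) = Mul(-39, 124) = -4836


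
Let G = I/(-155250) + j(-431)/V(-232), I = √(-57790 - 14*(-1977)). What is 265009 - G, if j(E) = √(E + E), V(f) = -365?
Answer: 265009 + I*√862/365 + 2*I*√1882/77625 ≈ 2.6501e+5 + 0.081556*I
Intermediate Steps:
I = 4*I*√1882 (I = √(-57790 + 27678) = √(-30112) = 4*I*√1882 ≈ 173.53*I)
j(E) = √2*√E (j(E) = √(2*E) = √2*√E)
G = -2*I*√1882/77625 - I*√862/365 (G = (4*I*√1882)/(-155250) + (√2*√(-431))/(-365) = (4*I*√1882)*(-1/155250) + (√2*(I*√431))*(-1/365) = -2*I*√1882/77625 + (I*√862)*(-1/365) = -2*I*√1882/77625 - I*√862/365 ≈ -0.081556*I)
265009 - G = 265009 - I*(-15525*√862 - 146*√1882)/5666625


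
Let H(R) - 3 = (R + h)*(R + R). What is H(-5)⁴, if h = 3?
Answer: 279841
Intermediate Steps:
H(R) = 3 + 2*R*(3 + R) (H(R) = 3 + (R + 3)*(R + R) = 3 + (3 + R)*(2*R) = 3 + 2*R*(3 + R))
H(-5)⁴ = (3 + 2*(-5)² + 6*(-5))⁴ = (3 + 2*25 - 30)⁴ = (3 + 50 - 30)⁴ = 23⁴ = 279841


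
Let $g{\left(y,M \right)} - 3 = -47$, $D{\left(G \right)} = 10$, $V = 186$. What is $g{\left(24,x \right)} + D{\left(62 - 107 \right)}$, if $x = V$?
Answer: $-34$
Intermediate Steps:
$x = 186$
$g{\left(y,M \right)} = -44$ ($g{\left(y,M \right)} = 3 - 47 = -44$)
$g{\left(24,x \right)} + D{\left(62 - 107 \right)} = -44 + 10 = -34$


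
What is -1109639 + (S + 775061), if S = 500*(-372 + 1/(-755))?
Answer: -78607378/151 ≈ -5.2058e+5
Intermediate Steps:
S = -28086100/151 (S = 500*(-372 - 1/755) = 500*(-280861/755) = -28086100/151 ≈ -1.8600e+5)
-1109639 + (S + 775061) = -1109639 + (-28086100/151 + 775061) = -1109639 + 88948111/151 = -78607378/151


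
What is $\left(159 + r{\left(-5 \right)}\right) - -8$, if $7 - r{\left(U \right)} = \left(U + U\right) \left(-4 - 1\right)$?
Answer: $124$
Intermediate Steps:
$r{\left(U \right)} = 7 + 10 U$ ($r{\left(U \right)} = 7 - \left(U + U\right) \left(-4 - 1\right) = 7 - 2 U \left(-5\right) = 7 - - 10 U = 7 + 10 U$)
$\left(159 + r{\left(-5 \right)}\right) - -8 = \left(159 + \left(7 + 10 \left(-5\right)\right)\right) - -8 = \left(159 + \left(7 - 50\right)\right) + 8 = \left(159 - 43\right) + 8 = 116 + 8 = 124$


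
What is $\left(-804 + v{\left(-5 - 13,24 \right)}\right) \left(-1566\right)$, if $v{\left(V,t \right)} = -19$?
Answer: $1288818$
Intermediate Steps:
$\left(-804 + v{\left(-5 - 13,24 \right)}\right) \left(-1566\right) = \left(-804 - 19\right) \left(-1566\right) = \left(-823\right) \left(-1566\right) = 1288818$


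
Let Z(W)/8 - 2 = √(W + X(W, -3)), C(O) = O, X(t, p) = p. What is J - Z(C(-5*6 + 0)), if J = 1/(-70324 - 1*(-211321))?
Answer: -2255951/140997 - 8*I*√33 ≈ -16.0 - 45.956*I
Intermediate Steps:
Z(W) = 16 + 8*√(-3 + W) (Z(W) = 16 + 8*√(W - 3) = 16 + 8*√(-3 + W))
J = 1/140997 (J = 1/(-70324 + 211321) = 1/140997 ≈ 7.0923e-6)
J - Z(C(-5*6 + 0)) = 1/140997 - (16 + 8*√(-3 + (-5*6 + 0))) = 1/140997 - (16 + 8*√(-3 + (-30 + 0))) = 1/140997 - (16 + 8*√(-3 - 30)) = 1/140997 - (16 + 8*√(-33)) = 1/140997 - (16 + 8*(I*√33)) = 1/140997 - (16 + 8*I*√33) = 1/140997 + (-16 - 8*I*√33) = -2255951/140997 - 8*I*√33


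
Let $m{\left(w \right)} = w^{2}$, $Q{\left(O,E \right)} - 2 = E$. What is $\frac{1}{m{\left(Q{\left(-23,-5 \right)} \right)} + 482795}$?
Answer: $\frac{1}{482804} \approx 2.0712 \cdot 10^{-6}$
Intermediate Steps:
$Q{\left(O,E \right)} = 2 + E$
$\frac{1}{m{\left(Q{\left(-23,-5 \right)} \right)} + 482795} = \frac{1}{\left(2 - 5\right)^{2} + 482795} = \frac{1}{\left(-3\right)^{2} + 482795} = \frac{1}{9 + 482795} = \frac{1}{482804}$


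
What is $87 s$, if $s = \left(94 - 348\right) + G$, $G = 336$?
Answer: $7134$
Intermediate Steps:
$s = 82$ ($s = \left(94 - 348\right) + 336 = -254 + 336 = 82$)
$87 s = 87 \cdot 82 = 7134$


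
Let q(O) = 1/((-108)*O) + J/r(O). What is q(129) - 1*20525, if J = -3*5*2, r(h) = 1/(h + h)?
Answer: -393787981/13932 ≈ -28265.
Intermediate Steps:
r(h) = 1/(2*h)
J = -30 (J = -15*2 = -30)
q(O) = -60*O - 1/(108*O) (q(O) = 1/((-108)*O) - 30*2*O = -1/(108*O) - 60*O = -60*O - 1/(108*O))
q(129) - 1*20525 = (-60*129 - 1/108/129) - 1*20525 = (-7740 - 1/108*1/129) - 20525 = (-7740 - 1/13932) - 20525 = -107833681/13932 - 20525 = -393787981/13932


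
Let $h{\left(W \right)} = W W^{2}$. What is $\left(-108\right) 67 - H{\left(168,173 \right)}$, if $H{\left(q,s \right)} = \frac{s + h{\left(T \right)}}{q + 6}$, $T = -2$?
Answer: $- \frac{419743}{58} \approx -7236.9$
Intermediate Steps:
$h{\left(W \right)} = W^{3}$
$H{\left(q,s \right)} = \frac{-8 + s}{6 + q}$ ($H{\left(q,s \right)} = \frac{s + \left(-2\right)^{3}}{q + 6} = \frac{s - 8}{6 + q} = \frac{-8 + s}{6 + q}$)
$\left(-108\right) 67 - H{\left(168,173 \right)} = \left(-108\right) 67 - \frac{-8 + 173}{6 + 168} = -7236 - \frac{1}{174} \cdot 165 = -7236 - \frac{55}{58} = - \frac{419743}{58}$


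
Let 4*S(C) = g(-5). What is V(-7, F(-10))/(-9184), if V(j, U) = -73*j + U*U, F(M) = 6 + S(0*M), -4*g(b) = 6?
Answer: -34729/587776 ≈ -0.059085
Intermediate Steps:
g(b) = -3/2 (g(b) = -1/4*6 = -3/2)
S(C) = -3/8 (S(C) = (1/4)*(-3/2) = -3/8)
F(M) = 45/8 (F(M) = 6 - 3/8 = 45/8)
V(j, U) = U**2 - 73*j (V(j, U) = -73*j + U**2 = U**2 - 73*j)
V(-7, F(-10))/(-9184) = ((45/8)**2 - 73*(-7))/(-9184) = (2025/64 + 511)*(-1/9184) = (34729/64)*(-1/9184) = -34729/587776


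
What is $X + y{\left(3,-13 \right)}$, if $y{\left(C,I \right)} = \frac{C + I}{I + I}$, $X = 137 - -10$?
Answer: $\frac{1916}{13} \approx 147.38$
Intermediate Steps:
$X = 147$ ($X = 137 + 10 = 147$)
$y{\left(C,I \right)} = \frac{C + I}{2 I}$
$X + y{\left(3,-13 \right)} = 147 + \frac{3 - 13}{2 \left(-13\right)} = 147 + \frac{1}{2} \left(- \frac{1}{13}\right) \left(-10\right) = 147 + \frac{5}{13} = \frac{1916}{13}$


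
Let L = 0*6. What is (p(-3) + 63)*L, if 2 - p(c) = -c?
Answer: 0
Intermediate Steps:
p(c) = 2 + c (p(c) = 2 - (-1)*c = 2 + c)
L = 0
(p(-3) + 63)*L = ((2 - 3) + 63)*0 = (-1 + 63)*0 = 62*0 = 0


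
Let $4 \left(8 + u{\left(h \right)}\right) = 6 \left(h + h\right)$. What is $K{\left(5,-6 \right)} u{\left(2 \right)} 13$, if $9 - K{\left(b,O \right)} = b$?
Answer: $-104$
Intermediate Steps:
$K{\left(b,O \right)} = 9 - b$
$u{\left(h \right)} = -8 + 3 h$ ($u{\left(h \right)} = -8 + \frac{6 \left(h + h\right)}{4} = -8 + \frac{6 \cdot 2 h}{4} = -8 + \frac{12 h}{4} = -8 + 3 h$)
$K{\left(5,-6 \right)} u{\left(2 \right)} 13 = \left(9 - 5\right) \left(-8 + 3 \cdot 2\right) 13 = \left(9 - 5\right) \left(-8 + 6\right) 13 = 4 \left(-2\right) 13 = \left(-8\right) 13 = -104$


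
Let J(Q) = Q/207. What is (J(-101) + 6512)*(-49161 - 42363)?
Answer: -41121214564/69 ≈ -5.9596e+8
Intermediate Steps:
J(Q) = Q/207 (J(Q) = Q*(1/207) = Q/207)
(J(-101) + 6512)*(-49161 - 42363) = ((1/207)*(-101) + 6512)*(-49161 - 42363) = (-101/207 + 6512)*(-91524) = (1347883/207)*(-91524) = -41121214564/69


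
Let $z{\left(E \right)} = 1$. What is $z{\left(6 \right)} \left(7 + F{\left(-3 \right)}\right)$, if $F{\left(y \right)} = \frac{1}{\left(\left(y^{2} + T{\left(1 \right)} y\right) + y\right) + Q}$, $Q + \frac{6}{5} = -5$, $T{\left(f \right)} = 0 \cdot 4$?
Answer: $2$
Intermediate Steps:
$T{\left(f \right)} = 0$
$Q = - \frac{31}{5}$ ($Q = - \frac{6}{5} - 5 = - \frac{31}{5} \approx -6.2$)
$F{\left(y \right)} = \frac{1}{- \frac{31}{5} + y + y^{2}}$ ($F{\left(y \right)} = \frac{1}{\left(\left(y^{2} + 0 y\right) + y\right) - \frac{31}{5}} = \frac{1}{\left(\left(y^{2} + 0\right) + y\right) - \frac{31}{5}} = \frac{1}{\left(y^{2} + y\right) - \frac{31}{5}} = \frac{1}{\left(y + y^{2}\right) - \frac{31}{5}} = \frac{1}{- \frac{31}{5} + y + y^{2}}$)
$z{\left(6 \right)} \left(7 + F{\left(-3 \right)}\right) = 1 \left(7 + \frac{5}{-31 + 5 \left(-3\right) + 5 \left(-3\right)^{2}}\right) = 1 \left(7 + \frac{5}{-31 - 15 + 5 \cdot 9}\right) = 1 \left(7 + \frac{5}{-31 - 15 + 45}\right) = 1 \left(7 + \frac{5}{-1}\right) = 1 \left(7 + 5 \left(-1\right)\right) = 1 \left(7 - 5\right) = 1 \cdot 2 = 2$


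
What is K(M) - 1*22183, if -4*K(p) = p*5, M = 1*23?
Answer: -88847/4 ≈ -22212.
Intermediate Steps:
M = 23
K(p) = -5*p/4 (K(p) = -p*5/4 = -5*p/4)
K(M) - 1*22183 = -5/4*23 - 1*22183 = -115/4 - 22183 = -88847/4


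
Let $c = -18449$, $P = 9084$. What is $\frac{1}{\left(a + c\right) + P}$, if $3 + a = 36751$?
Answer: $\frac{1}{27383} \approx 3.6519 \cdot 10^{-5}$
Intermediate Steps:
$a = 36748$ ($a = -3 + 36751 = 36748$)
$\frac{1}{\left(a + c\right) + P} = \frac{1}{\left(36748 - 18449\right) + 9084} = \frac{1}{18299 + 9084} = \frac{1}{27383}$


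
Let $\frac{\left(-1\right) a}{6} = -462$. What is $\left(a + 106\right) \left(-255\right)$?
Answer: $-733890$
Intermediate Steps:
$a = 2772$ ($a = \left(-6\right) \left(-462\right) = 2772$)
$\left(a + 106\right) \left(-255\right) = \left(2772 + 106\right) \left(-255\right) = 2878 \left(-255\right) = -733890$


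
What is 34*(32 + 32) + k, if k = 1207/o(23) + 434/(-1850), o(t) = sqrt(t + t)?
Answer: 2012583/925 + 1207*sqrt(46)/46 ≈ 2353.7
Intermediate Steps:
o(t) = sqrt(2)*sqrt(t) (o(t) = sqrt(2*t) = sqrt(2)*sqrt(t))
k = -217/925 + 1207*sqrt(46)/46 (k = 1207/((sqrt(2)*sqrt(23))) + 434/(-1850) = 1207/(sqrt(46)) + 434*(-1/1850) = 1207*(sqrt(46)/46) - 217/925 = 1207*sqrt(46)/46 - 217/925 = -217/925 + 1207*sqrt(46)/46 ≈ 177.73)
34*(32 + 32) + k = 34*(32 + 32) + (-217/925 + 1207*sqrt(46)/46) = 34*64 + (-217/925 + 1207*sqrt(46)/46) = 2176 + (-217/925 + 1207*sqrt(46)/46) = 2012583/925 + 1207*sqrt(46)/46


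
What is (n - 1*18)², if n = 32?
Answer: 196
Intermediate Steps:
(n - 1*18)² = (32 - 1*18)² = (32 - 18)² = 14² = 196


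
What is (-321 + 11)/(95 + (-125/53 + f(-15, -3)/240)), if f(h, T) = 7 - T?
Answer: -12720/3803 ≈ -3.3447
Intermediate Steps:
(-321 + 11)/(95 + (-125/53 + f(-15, -3)/240)) = (-321 + 11)/(95 + (-125/53 + (7 - 1*(-3))/240)) = -310/(95 + (-125*1/53 + (7 + 3)*(1/240))) = -310/(95 + (-125/53 + 10*(1/240))) = -310/(95 + (-125/53 + 1/24)) = -310/(95 - 2947/1272) = -310/117893/1272 = -310*1272/117893 = -12720/3803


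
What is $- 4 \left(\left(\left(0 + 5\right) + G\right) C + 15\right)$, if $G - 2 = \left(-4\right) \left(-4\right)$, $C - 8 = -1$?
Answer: $-704$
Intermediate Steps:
$C = 7$ ($C = 8 - 1 = 7$)
$G = 18$ ($G = 2 - -16 = 2 + 16 = 18$)
$- 4 \left(\left(\left(0 + 5\right) + G\right) C + 15\right) = - 4 \left(\left(\left(0 + 5\right) + 18\right) 7 + 15\right) = - 4 \left(\left(5 + 18\right) 7 + 15\right) = - 4 \left(23 \cdot 7 + 15\right) = - 4 \left(161 + 15\right) = \left(-4\right) 176 = -704$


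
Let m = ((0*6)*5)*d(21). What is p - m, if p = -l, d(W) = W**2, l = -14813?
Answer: 14813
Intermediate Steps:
m = 0 (m = ((0*6)*5)*21**2 = (0*5)*441 = 0*441 = 0)
p = 14813 (p = -1*(-14813) = 14813)
p - m = 14813 - 1*0 = 14813 + 0 = 14813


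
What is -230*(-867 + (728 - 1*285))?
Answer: 97520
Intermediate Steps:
-230*(-867 + (728 - 1*285)) = -230*(-867 + (728 - 285)) = -230*(-867 + 443) = -230*(-424) = 97520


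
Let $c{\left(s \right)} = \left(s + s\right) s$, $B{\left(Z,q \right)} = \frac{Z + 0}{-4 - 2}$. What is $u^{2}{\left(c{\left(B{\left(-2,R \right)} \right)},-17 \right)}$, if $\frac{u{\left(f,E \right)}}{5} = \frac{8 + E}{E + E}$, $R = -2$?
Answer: $\frac{2025}{1156} \approx 1.7517$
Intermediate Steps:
$B{\left(Z,q \right)} = - \frac{Z}{6}$ ($B{\left(Z,q \right)} = \frac{Z}{-6} = Z \left(- \frac{1}{6}\right) = - \frac{Z}{6}$)
$c{\left(s \right)} = 2 s^{2}$ ($c{\left(s \right)} = 2 s s = 2 s^{2}$)
$u{\left(f,E \right)} = \frac{5 \left(8 + E\right)}{2 E}$ ($u{\left(f,E \right)} = 5 \frac{8 + E}{E + E} = 5 \frac{8 + E}{2 E} = \frac{5 \left(8 + E\right)}{2 E}$)
$u^{2}{\left(c{\left(B{\left(-2,R \right)} \right)},-17 \right)} = \left(\frac{5}{2} + \frac{20}{-17}\right)^{2} = \left(\frac{5}{2} + 20 \left(- \frac{1}{17}\right)\right)^{2} = \left(\frac{5}{2} - \frac{20}{17}\right)^{2} = \left(\frac{45}{34}\right)^{2} = \frac{2025}{1156}$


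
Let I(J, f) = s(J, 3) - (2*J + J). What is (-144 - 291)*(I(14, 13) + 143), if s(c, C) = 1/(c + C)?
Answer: -747330/17 ≈ -43961.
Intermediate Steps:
s(c, C) = 1/(C + c)
I(J, f) = 1/(3 + J) - 3*J (I(J, f) = 1/(3 + J) - (2*J + J) = 1/(3 + J) - 3*J)
(-144 - 291)*(I(14, 13) + 143) = (-144 - 291)*((1 - 3*14*(3 + 14))/(3 + 14) + 143) = -435*((1 - 3*14*17)/17 + 143) = -435*((1 - 714)/17 + 143) = -435*((1/17)*(-713) + 143) = -435*(-713/17 + 143) = -435*1718/17 = -747330/17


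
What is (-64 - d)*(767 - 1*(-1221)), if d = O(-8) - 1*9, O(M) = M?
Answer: -93436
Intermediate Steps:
d = -17 (d = -8 - 1*9 = -8 - 9 = -17)
(-64 - d)*(767 - 1*(-1221)) = (-64 - 1*(-17))*(767 - 1*(-1221)) = (-64 + 17)*(767 + 1221) = -47*1988 = -93436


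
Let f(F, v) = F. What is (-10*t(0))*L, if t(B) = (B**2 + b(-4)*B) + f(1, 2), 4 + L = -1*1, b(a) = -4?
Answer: 50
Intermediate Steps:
L = -5 (L = -4 - 1*1 = -4 - 1 = -5)
t(B) = 1 + B**2 - 4*B (t(B) = (B**2 - 4*B) + 1 = 1 + B**2 - 4*B)
(-10*t(0))*L = -10*(1 + 0**2 - 4*0)*(-5) = -10*(1 + 0 + 0)*(-5) = -10*1*(-5) = -10*(-5) = 50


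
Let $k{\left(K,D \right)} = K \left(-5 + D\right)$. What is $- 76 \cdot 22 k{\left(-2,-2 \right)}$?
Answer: $-23408$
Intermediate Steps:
$- 76 \cdot 22 k{\left(-2,-2 \right)} = - 76 \cdot 22 \left(- 2 \left(-5 - 2\right)\right) = - 76 \cdot 22 \left(\left(-2\right) \left(-7\right)\right) = - 76 \cdot 22 \cdot 14 = \left(-76\right) 308 = -23408$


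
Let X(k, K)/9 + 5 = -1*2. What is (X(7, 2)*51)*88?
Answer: -282744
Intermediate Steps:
X(k, K) = -63 (X(k, K) = -45 + 9*(-1*2) = -45 + 9*(-2) = -45 - 18 = -63)
(X(7, 2)*51)*88 = -63*51*88 = -3213*88 = -282744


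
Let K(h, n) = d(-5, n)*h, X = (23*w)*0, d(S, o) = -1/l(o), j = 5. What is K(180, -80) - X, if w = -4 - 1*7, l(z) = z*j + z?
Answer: 3/8 ≈ 0.37500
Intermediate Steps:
l(z) = 6*z (l(z) = z*5 + z = 5*z + z = 6*z)
w = -11 (w = -4 - 7 = -11)
d(S, o) = -1/(6*o)
X = 0 (X = (23*(-11))*0 = -253*0 = 0)
K(h, n) = -h/(6*n) (K(h, n) = (-1/(6*n))*h = -h/(6*n))
K(180, -80) - X = -1/6*180/(-80) - 1*0 = -1/6*180*(-1/80) + 0 = 3/8 + 0 = 3/8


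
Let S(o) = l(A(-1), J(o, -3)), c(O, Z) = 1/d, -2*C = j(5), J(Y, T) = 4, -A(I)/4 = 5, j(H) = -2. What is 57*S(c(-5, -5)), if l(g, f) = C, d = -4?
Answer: 57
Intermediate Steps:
A(I) = -20 (A(I) = -4*5 = -20)
C = 1 (C = -1/2*(-2) = 1)
l(g, f) = 1
c(O, Z) = -1/4 (c(O, Z) = 1/(-4) = -1/4)
S(o) = 1
57*S(c(-5, -5)) = 57*1 = 57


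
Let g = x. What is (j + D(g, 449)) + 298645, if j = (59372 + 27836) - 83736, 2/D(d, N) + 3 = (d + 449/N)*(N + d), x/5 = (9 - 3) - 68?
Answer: 6488566808/21477 ≈ 3.0212e+5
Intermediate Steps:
x = -310 (x = 5*((9 - 3) - 68) = 5*(6 - 68) = 5*(-62) = -310)
g = -310
D(d, N) = 2/(-3 + (N + d)*(d + 449/N)) (D(d, N) = 2/(-3 + (d + 449/N)*(N + d)) = 2/(-3 + (N + d)*(d + 449/N)))
j = 3472 (j = 87208 - 83736 = 3472)
(j + D(g, 449)) + 298645 = (3472 + 2*449/(446*449 + 449*(-310) + 449*(-310)² - 310*449²)) + 298645 = (3472 + 2*449/(200254 - 139190 + 449*96100 - 310*201601)) + 298645 = (3472 + 2*449/(200254 - 139190 + 43148900 - 62496310)) + 298645 = (3472 + 2*449/(-19286346)) + 298645 = (3472 + 2*449*(-1/19286346)) + 298645 = (3472 - 1/21477) + 298645 = 74568143/21477 + 298645 = 6488566808/21477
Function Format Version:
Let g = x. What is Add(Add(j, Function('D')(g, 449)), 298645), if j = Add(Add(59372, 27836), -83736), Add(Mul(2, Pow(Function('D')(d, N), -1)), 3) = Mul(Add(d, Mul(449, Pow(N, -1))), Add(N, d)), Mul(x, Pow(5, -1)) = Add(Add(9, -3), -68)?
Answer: Rational(6488566808, 21477) ≈ 3.0212e+5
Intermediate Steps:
x = -310 (x = Mul(5, Add(Add(9, -3), -68)) = Mul(5, Add(6, -68)) = Mul(5, -62) = -310)
g = -310
Function('D')(d, N) = Mul(2, Pow(Add(-3, Mul(Add(N, d), Add(d, Mul(449, Pow(N, -1))))), -1)) (Function('D')(d, N) = Mul(2, Pow(Add(-3, Mul(Add(d, Mul(449, Pow(N, -1))), Add(N, d))), -1)) = Mul(2, Pow(Add(-3, Mul(Add(N, d), Add(d, Mul(449, Pow(N, -1))))), -1)))
j = 3472 (j = Add(87208, -83736) = 3472)
Add(Add(j, Function('D')(g, 449)), 298645) = Add(Add(3472, Mul(2, 449, Pow(Add(Mul(446, 449), Mul(449, -310), Mul(449, Pow(-310, 2)), Mul(-310, Pow(449, 2))), -1))), 298645) = Add(Add(3472, Mul(2, 449, Pow(Add(200254, -139190, Mul(449, 96100), Mul(-310, 201601)), -1))), 298645) = Add(Add(3472, Mul(2, 449, Pow(Add(200254, -139190, 43148900, -62496310), -1))), 298645) = Add(Add(3472, Mul(2, 449, Pow(-19286346, -1))), 298645) = Add(Add(3472, Mul(2, 449, Rational(-1, 19286346))), 298645) = Add(Add(3472, Rational(-1, 21477)), 298645) = Add(Rational(74568143, 21477), 298645) = Rational(6488566808, 21477)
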